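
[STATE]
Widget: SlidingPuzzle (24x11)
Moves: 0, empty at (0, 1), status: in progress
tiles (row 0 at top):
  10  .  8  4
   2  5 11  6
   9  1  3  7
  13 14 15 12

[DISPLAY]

┌────┬────┬────┬────┐   
│ 10 │    │  8 │  4 │   
├────┼────┼────┼────┤   
│  2 │  5 │ 11 │  6 │   
├────┼────┼────┼────┤   
│  9 │  1 │  3 │  7 │   
├────┼────┼────┼────┤   
│ 13 │ 14 │ 15 │ 12 │   
└────┴────┴────┴────┘   
Moves: 0                
                        


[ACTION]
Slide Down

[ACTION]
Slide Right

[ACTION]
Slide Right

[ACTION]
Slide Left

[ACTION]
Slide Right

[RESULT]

┌────┬────┬────┬────┐   
│    │ 10 │  8 │  4 │   
├────┼────┼────┼────┤   
│  2 │  5 │ 11 │  6 │   
├────┼────┼────┼────┤   
│  9 │  1 │  3 │  7 │   
├────┼────┼────┼────┤   
│ 13 │ 14 │ 15 │ 12 │   
└────┴────┴────┴────┘   
Moves: 3                
                        


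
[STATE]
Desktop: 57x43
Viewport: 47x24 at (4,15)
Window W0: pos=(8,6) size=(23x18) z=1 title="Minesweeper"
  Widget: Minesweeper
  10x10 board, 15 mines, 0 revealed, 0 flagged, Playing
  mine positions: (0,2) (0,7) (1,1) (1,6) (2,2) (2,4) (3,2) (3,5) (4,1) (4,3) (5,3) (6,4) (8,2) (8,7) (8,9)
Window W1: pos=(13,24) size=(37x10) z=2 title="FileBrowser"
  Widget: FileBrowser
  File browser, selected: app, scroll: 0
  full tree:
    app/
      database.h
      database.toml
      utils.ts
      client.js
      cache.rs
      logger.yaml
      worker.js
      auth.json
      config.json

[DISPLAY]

    ┃■■■■■■■■■■           ┃                    
    ┃■■■■■■■■■■           ┃                    
    ┃■■■■■■■■■■           ┃                    
    ┃■■■■■■■■■■           ┃                    
    ┃                     ┃                    
    ┃                     ┃                    
    ┃                     ┃                    
    ┃                     ┃                    
    ┗━━━━━━━━━━━━━━━━━━━━━┛                    
         ┏━━━━━━━━━━━━━━━━━━━━━━━━━━━━━━━━━━━┓ 
         ┃ FileBrowser                       ┃ 
         ┠───────────────────────────────────┨ 
         ┃> [-] app/                         ┃ 
         ┃    database.h                     ┃ 
         ┃    database.toml                  ┃ 
         ┃    utils.ts                       ┃ 
         ┃    client.js                      ┃ 
         ┃    cache.rs                       ┃ 
         ┗━━━━━━━━━━━━━━━━━━━━━━━━━━━━━━━━━━━┛ 
                                               
                                               
                                               
                                               
                                               


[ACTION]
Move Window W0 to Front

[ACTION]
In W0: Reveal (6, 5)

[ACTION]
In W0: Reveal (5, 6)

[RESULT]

    ┃■■■■■1               ┃                    
    ┃■■■■■11121           ┃                    
    ┃■■■■■■■■■■           ┃                    
    ┃■■■■■■■■■■           ┃                    
    ┃                     ┃                    
    ┃                     ┃                    
    ┃                     ┃                    
    ┃                     ┃                    
    ┗━━━━━━━━━━━━━━━━━━━━━┛                    
         ┏━━━━━━━━━━━━━━━━━━━━━━━━━━━━━━━━━━━┓ 
         ┃ FileBrowser                       ┃ 
         ┠───────────────────────────────────┨ 
         ┃> [-] app/                         ┃ 
         ┃    database.h                     ┃ 
         ┃    database.toml                  ┃ 
         ┃    utils.ts                       ┃ 
         ┃    client.js                      ┃ 
         ┃    cache.rs                       ┃ 
         ┗━━━━━━━━━━━━━━━━━━━━━━━━━━━━━━━━━━━┛ 
                                               
                                               
                                               
                                               
                                               


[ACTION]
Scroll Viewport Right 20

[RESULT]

■■■■1               ┃                          
■■■■11121           ┃                          
■■■■■■■■■           ┃                          
■■■■■■■■■           ┃                          
                    ┃                          
                    ┃                          
                    ┃                          
                    ┃                          
━━━━━━━━━━━━━━━━━━━━┛                          
   ┏━━━━━━━━━━━━━━━━━━━━━━━━━━━━━━━━━━━┓       
   ┃ FileBrowser                       ┃       
   ┠───────────────────────────────────┨       
   ┃> [-] app/                         ┃       
   ┃    database.h                     ┃       
   ┃    database.toml                  ┃       
   ┃    utils.ts                       ┃       
   ┃    client.js                      ┃       
   ┃    cache.rs                       ┃       
   ┗━━━━━━━━━━━━━━━━━━━━━━━━━━━━━━━━━━━┛       
                                               
                                               
                                               
                                               
                                               


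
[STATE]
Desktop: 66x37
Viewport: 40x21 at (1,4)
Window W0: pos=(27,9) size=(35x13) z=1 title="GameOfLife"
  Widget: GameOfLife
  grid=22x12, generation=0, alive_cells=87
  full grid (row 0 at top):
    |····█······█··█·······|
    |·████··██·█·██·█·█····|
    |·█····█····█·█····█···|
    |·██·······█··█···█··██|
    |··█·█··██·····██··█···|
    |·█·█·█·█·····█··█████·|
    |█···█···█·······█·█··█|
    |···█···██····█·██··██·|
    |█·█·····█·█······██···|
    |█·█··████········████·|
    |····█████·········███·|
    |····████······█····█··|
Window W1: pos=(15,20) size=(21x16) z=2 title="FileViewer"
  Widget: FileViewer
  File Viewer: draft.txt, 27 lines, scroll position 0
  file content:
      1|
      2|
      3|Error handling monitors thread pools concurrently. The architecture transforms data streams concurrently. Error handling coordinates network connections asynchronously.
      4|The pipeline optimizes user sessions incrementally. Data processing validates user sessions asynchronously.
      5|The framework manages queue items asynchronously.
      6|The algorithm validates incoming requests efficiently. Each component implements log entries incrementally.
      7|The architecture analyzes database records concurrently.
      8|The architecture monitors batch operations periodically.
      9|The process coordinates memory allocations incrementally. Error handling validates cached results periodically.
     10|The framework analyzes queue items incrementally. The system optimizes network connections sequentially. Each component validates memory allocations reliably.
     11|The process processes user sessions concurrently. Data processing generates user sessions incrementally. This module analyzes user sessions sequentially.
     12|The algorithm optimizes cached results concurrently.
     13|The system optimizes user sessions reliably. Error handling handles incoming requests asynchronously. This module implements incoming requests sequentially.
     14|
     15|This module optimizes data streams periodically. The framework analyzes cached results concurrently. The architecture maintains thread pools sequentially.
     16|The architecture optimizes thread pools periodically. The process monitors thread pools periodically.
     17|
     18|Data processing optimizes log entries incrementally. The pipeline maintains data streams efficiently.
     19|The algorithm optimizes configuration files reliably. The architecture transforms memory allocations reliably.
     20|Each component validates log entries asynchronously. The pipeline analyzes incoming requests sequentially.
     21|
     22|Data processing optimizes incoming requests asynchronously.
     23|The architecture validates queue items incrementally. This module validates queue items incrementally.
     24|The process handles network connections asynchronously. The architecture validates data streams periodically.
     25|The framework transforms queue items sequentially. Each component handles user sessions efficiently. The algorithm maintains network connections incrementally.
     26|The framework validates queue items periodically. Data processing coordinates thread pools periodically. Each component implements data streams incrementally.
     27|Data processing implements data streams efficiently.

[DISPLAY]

                                        
                                        
                                        
                                        
                                        
                          ┏━━━━━━━━━━━━━
                          ┃ GameOfLife  
                          ┠─────────────
                          ┃Gen: 0       
                          ┃·█····█····█·
                          ┃·██·······█··
                          ┃··█·█··██····
                          ┃·█·█·█·█·····
                          ┃█···█···█····
                          ┃···█···██····
                          ┃█·█·····█·█··
              ┏━━━━━━━━━━━━━━━━━━━┓█····
              ┃ FileViewer        ┃━━━━━
              ┠───────────────────┨     
              ┃                  ▲┃     
              ┃                  █┃     


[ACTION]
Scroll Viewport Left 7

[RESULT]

                                        
                                        
                                        
                                        
                                        
                           ┏━━━━━━━━━━━━
                           ┃ GameOfLife 
                           ┠────────────
                           ┃Gen: 0      
                           ┃·█····█····█
                           ┃·██·······█·
                           ┃··█·█··██···
                           ┃·█·█·█·█····
                           ┃█···█···█···
                           ┃···█···██···
                           ┃█·█·····█·█·
               ┏━━━━━━━━━━━━━━━━━━━┓█···
               ┃ FileViewer        ┃━━━━
               ┠───────────────────┨    
               ┃                  ▲┃    
               ┃                  █┃    


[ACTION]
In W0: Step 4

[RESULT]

                                        
                                        
                                        
                                        
                                        
                           ┏━━━━━━━━━━━━
                           ┃ GameOfLife 
                           ┠────────────
                           ┃Gen: 4      
                           ┃█···█·······
                           ┃██·█·██·····
                           ┃·█·█······█·
                           ┃········███·
                           ┃·······██···
                           ┃·······██···
                           ┃············
               ┏━━━━━━━━━━━━━━━━━━━┓····
               ┃ FileViewer        ┃━━━━
               ┠───────────────────┨    
               ┃                  ▲┃    
               ┃                  █┃    


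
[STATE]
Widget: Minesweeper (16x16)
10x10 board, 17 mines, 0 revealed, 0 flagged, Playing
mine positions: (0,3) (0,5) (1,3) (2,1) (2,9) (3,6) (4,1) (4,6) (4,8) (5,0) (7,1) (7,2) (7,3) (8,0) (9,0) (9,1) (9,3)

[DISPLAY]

■■■■■■■■■■      
■■■■■■■■■■      
■■■■■■■■■■      
■■■■■■■■■■      
■■■■■■■■■■      
■■■■■■■■■■      
■■■■■■■■■■      
■■■■■■■■■■      
■■■■■■■■■■      
■■■■■■■■■■      
                
                
                
                
                
                


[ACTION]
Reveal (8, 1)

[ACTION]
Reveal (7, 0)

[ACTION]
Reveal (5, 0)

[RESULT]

■■■✹■✹■■■■      
■■■✹■■■■■■      
■✹■■■■■■■✹      
■■■■■■✹■■■      
■✹■■■■✹■✹■      
✹■■■■■■■■■      
■■■■■■■■■■      
2✹✹✹■■■■■■      
✹5■■■■■■■■      
✹✹■✹■■■■■■      
                
                
                
                
                
                


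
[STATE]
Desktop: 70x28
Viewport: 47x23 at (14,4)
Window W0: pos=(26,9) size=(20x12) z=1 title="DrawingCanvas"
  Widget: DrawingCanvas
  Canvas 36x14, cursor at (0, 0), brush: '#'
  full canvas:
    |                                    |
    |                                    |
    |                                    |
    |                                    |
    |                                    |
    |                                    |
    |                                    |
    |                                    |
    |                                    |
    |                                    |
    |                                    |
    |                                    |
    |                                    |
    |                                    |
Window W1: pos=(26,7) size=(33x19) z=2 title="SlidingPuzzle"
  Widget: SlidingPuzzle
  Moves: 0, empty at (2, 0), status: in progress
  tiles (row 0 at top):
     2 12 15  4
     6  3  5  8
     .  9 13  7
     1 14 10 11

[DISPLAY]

                                               
                                               
                                               
            ┏━━━━━━━━━━━━━━━━━━━━━━━━━━━━━━━┓  
            ┃ SlidingPuzzle                 ┃  
            ┠───────────────────────────────┨  
            ┃┌────┬────┬────┬────┐          ┃  
            ┃│  2 │ 12 │ 15 │  4 │          ┃  
            ┃├────┼────┼────┼────┤          ┃  
            ┃│  6 │  3 │  5 │  8 │          ┃  
            ┃├────┼────┼────┼────┤          ┃  
            ┃│    │  9 │ 13 │  7 │          ┃  
            ┃├────┼────┼────┼────┤          ┃  
            ┃│  1 │ 14 │ 10 │ 11 │          ┃  
            ┃└────┴────┴────┴────┘          ┃  
            ┃Moves: 0                       ┃  
            ┃                               ┃  
            ┃                               ┃  
            ┃                               ┃  
            ┃                               ┃  
            ┃                               ┃  
            ┗━━━━━━━━━━━━━━━━━━━━━━━━━━━━━━━┛  
                                               


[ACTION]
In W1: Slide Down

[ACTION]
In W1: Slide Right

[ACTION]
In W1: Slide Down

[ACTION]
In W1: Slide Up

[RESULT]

                                               
                                               
                                               
            ┏━━━━━━━━━━━━━━━━━━━━━━━━━━━━━━━┓  
            ┃ SlidingPuzzle                 ┃  
            ┠───────────────────────────────┨  
            ┃┌────┬────┬────┬────┐          ┃  
            ┃│  2 │ 12 │ 15 │  4 │          ┃  
            ┃├────┼────┼────┼────┤          ┃  
            ┃│    │  3 │  5 │  8 │          ┃  
            ┃├────┼────┼────┼────┤          ┃  
            ┃│  6 │  9 │ 13 │  7 │          ┃  
            ┃├────┼────┼────┼────┤          ┃  
            ┃│  1 │ 14 │ 10 │ 11 │          ┃  
            ┃└────┴────┴────┴────┘          ┃  
            ┃Moves: 3                       ┃  
            ┃                               ┃  
            ┃                               ┃  
            ┃                               ┃  
            ┃                               ┃  
            ┃                               ┃  
            ┗━━━━━━━━━━━━━━━━━━━━━━━━━━━━━━━┛  
                                               


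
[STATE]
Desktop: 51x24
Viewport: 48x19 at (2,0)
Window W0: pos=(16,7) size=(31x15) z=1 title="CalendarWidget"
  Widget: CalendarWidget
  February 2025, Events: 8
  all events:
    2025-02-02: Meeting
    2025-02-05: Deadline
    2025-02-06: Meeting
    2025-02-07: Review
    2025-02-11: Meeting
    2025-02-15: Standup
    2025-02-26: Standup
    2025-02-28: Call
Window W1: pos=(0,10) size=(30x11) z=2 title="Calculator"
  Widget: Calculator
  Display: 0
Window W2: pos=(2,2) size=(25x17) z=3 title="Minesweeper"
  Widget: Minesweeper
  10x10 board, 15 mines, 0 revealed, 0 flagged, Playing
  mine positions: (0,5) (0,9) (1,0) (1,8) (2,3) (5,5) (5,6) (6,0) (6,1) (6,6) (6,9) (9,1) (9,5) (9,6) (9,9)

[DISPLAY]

                                                
                                                
┏━━━━━━━━━━━━━━━━━━━━━━━┓                       
┃ Minesweeper           ┃                       
┠───────────────────────┨                       
┃■■■■■■■■■■             ┃                       
┃■■■■■■■■■■             ┃                       
┃■■■■■■■■■■             ┃━━━━━━━━━━━━━━━━━━━┓   
┃■■■■■■■■■■             ┃idget              ┃   
┃■■■■■■■■■■             ┃───────────────────┨   
┃■■■■■■■■■■             ┃━━┓ary 2025        ┃   
┃■■■■■■■■■■             ┃  ┃r Sa Su         ┃   
┃■■■■■■■■■■             ┃──┨   1  2*        ┃   
┃■■■■■■■■■■             ┃ 0┃  7*  8  9      ┃   
┃■■■■■■■■■■             ┃  ┃14 15* 16       ┃   
┃                       ┃  ┃1 22 23         ┃   
┃                       ┃  ┃28*             ┃   
┃                       ┃  ┃                ┃   
┗━━━━━━━━━━━━━━━━━━━━━━━┛  ┃                ┃   


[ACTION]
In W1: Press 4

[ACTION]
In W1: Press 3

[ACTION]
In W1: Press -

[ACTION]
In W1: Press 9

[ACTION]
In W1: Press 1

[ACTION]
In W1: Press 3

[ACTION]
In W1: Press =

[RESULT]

                                                
                                                
┏━━━━━━━━━━━━━━━━━━━━━━━┓                       
┃ Minesweeper           ┃                       
┠───────────────────────┨                       
┃■■■■■■■■■■             ┃                       
┃■■■■■■■■■■             ┃                       
┃■■■■■■■■■■             ┃━━━━━━━━━━━━━━━━━━━┓   
┃■■■■■■■■■■             ┃idget              ┃   
┃■■■■■■■■■■             ┃───────────────────┨   
┃■■■■■■■■■■             ┃━━┓ary 2025        ┃   
┃■■■■■■■■■■             ┃  ┃r Sa Su         ┃   
┃■■■■■■■■■■             ┃──┨   1  2*        ┃   
┃■■■■■■■■■■             ┃70┃  7*  8  9      ┃   
┃■■■■■■■■■■             ┃  ┃14 15* 16       ┃   
┃                       ┃  ┃1 22 23         ┃   
┃                       ┃  ┃28*             ┃   
┃                       ┃  ┃                ┃   
┗━━━━━━━━━━━━━━━━━━━━━━━┛  ┃                ┃   


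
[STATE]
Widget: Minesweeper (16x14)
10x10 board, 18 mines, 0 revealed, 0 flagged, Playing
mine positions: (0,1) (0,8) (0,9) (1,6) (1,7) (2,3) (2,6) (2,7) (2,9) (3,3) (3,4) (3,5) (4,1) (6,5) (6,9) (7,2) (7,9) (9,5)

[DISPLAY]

■■■■■■■■■■      
■■■■■■■■■■      
■■■■■■■■■■      
■■■■■■■■■■      
■■■■■■■■■■      
■■■■■■■■■■      
■■■■■■■■■■      
■■■■■■■■■■      
■■■■■■■■■■      
■■■■■■■■■■      
                
                
                
                


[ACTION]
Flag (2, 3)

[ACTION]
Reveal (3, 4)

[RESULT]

■✹■■■■■■✹✹      
■■■■■■✹✹■■      
■■■✹■■✹✹■✹      
■■■✹✹✹■■■■      
■✹■■■■■■■■      
■■■■■■■■■■      
■■■■■✹■■■✹      
■■✹■■■■■■✹      
■■■■■■■■■■      
■■■■■✹■■■■      
                
                
                
                


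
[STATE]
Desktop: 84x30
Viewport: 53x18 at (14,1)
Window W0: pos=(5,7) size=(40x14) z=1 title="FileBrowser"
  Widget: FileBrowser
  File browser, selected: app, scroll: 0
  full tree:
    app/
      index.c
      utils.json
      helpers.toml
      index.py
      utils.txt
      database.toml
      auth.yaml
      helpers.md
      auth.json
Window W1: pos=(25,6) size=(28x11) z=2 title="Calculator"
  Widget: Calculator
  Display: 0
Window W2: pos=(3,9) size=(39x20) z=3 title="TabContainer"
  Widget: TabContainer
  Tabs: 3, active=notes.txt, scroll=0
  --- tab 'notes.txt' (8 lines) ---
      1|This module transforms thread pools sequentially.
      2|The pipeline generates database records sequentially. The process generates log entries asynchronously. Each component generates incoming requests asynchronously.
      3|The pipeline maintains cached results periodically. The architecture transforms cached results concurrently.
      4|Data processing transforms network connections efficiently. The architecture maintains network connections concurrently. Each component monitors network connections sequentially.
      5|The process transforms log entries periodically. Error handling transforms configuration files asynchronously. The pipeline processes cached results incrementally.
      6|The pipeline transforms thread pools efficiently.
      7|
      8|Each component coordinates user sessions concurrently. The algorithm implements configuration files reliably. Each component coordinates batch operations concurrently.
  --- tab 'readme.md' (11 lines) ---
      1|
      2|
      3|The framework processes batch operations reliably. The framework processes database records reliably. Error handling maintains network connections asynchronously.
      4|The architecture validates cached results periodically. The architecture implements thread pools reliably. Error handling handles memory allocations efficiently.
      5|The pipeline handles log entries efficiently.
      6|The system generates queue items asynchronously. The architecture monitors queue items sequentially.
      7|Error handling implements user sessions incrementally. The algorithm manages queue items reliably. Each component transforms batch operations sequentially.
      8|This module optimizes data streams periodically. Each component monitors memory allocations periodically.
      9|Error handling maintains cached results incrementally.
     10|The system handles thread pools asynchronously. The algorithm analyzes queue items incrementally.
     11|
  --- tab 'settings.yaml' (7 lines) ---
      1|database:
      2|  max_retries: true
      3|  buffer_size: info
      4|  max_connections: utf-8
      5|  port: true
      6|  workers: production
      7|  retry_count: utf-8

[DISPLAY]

                                                     
                                                     
                                                     
                                                     
                                                     
           ┏━━━━━━━━━━━━━━━━━━━━━━━━━━┓              
━━━━━━━━━━━┃ Calculator               ┃              
wser       ┠──────────────────────────┨              
━━━━━━━━━━━━━━━━━━━━━━━━━━━┓         0┃              
ner                        ┃┐         ┃              
───────────────────────────┨│         ┃              
]│ readme.md │ settings.yam┃┤         ┃              
───────────────────────────┃│         ┃              
e transforms thread pools s┃┤         ┃              
ne generates database recor┃│         ┃              
ne maintains cached results┃━━━━━━━━━━┛              
ssing transforms network co┃  ┃                      
s transforms log entries pe┃  ┃                      


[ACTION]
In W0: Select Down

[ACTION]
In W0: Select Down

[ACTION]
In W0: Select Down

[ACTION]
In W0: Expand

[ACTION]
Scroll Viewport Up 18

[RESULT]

                                                     
                                                     
                                                     
                                                     
                                                     
                                                     
           ┏━━━━━━━━━━━━━━━━━━━━━━━━━━┓              
━━━━━━━━━━━┃ Calculator               ┃              
wser       ┠──────────────────────────┨              
━━━━━━━━━━━━━━━━━━━━━━━━━━━┓         0┃              
ner                        ┃┐         ┃              
───────────────────────────┨│         ┃              
]│ readme.md │ settings.yam┃┤         ┃              
───────────────────────────┃│         ┃              
e transforms thread pools s┃┤         ┃              
ne generates database recor┃│         ┃              
ne maintains cached results┃━━━━━━━━━━┛              
ssing transforms network co┃  ┃                      


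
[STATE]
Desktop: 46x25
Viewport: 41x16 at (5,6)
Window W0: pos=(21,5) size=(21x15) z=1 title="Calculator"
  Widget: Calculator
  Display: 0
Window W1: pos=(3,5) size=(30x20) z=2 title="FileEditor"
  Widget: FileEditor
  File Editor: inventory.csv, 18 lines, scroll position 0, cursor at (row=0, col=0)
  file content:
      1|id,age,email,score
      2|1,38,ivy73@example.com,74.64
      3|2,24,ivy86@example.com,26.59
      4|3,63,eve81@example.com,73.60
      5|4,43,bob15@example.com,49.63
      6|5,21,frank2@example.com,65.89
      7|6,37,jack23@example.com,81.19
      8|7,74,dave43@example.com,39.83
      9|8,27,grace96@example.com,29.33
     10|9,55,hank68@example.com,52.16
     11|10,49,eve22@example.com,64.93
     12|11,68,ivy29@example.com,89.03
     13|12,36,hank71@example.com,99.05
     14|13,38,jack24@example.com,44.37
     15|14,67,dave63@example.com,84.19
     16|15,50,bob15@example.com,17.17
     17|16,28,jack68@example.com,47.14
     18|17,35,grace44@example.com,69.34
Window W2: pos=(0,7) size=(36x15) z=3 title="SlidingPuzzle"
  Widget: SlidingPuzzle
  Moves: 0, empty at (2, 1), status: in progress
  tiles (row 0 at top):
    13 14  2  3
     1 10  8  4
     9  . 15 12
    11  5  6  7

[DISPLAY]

FileEditor                 ┃        ┃    
━━━━━━━━━━━━━━━━━━━━━━━━━━━━━━┓─────┨    
dingPuzzle                    ┃    0┃    
──────────────────────────────┨──┐  ┃    
─┬────┬────┬────┐             ┃÷ │  ┃    
 │ 14 │  2 │  3 │             ┃──┤  ┃    
─┼────┼────┼────┤             ┃× │  ┃    
 │ 10 │  8 │  4 │             ┃──┤  ┃    
─┼────┼────┼────┤             ┃- │  ┃    
 │    │ 15 │ 12 │             ┃──┤  ┃    
─┼────┼────┼────┤             ┃+ │  ┃    
 │  5 │  6 │  7 │             ┃──┤  ┃    
─┴────┴────┴────┘             ┃M+│  ┃    
s: 0                          ┃━━━━━┛    
                              ┃          
━━━━━━━━━━━━━━━━━━━━━━━━━━━━━━┛          


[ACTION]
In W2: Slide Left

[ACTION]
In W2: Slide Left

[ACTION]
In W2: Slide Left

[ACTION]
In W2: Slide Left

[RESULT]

FileEditor                 ┃        ┃    
━━━━━━━━━━━━━━━━━━━━━━━━━━━━━━┓─────┨    
dingPuzzle                    ┃    0┃    
──────────────────────────────┨──┐  ┃    
─┬────┬────┬────┐             ┃÷ │  ┃    
 │ 14 │  2 │  3 │             ┃──┤  ┃    
─┼────┼────┼────┤             ┃× │  ┃    
 │ 10 │  8 │  4 │             ┃──┤  ┃    
─┼────┼────┼────┤             ┃- │  ┃    
 │ 15 │ 12 │    │             ┃──┤  ┃    
─┼────┼────┼────┤             ┃+ │  ┃    
 │  5 │  6 │  7 │             ┃──┤  ┃    
─┴────┴────┴────┘             ┃M+│  ┃    
s: 2                          ┃━━━━━┛    
                              ┃          
━━━━━━━━━━━━━━━━━━━━━━━━━━━━━━┛          


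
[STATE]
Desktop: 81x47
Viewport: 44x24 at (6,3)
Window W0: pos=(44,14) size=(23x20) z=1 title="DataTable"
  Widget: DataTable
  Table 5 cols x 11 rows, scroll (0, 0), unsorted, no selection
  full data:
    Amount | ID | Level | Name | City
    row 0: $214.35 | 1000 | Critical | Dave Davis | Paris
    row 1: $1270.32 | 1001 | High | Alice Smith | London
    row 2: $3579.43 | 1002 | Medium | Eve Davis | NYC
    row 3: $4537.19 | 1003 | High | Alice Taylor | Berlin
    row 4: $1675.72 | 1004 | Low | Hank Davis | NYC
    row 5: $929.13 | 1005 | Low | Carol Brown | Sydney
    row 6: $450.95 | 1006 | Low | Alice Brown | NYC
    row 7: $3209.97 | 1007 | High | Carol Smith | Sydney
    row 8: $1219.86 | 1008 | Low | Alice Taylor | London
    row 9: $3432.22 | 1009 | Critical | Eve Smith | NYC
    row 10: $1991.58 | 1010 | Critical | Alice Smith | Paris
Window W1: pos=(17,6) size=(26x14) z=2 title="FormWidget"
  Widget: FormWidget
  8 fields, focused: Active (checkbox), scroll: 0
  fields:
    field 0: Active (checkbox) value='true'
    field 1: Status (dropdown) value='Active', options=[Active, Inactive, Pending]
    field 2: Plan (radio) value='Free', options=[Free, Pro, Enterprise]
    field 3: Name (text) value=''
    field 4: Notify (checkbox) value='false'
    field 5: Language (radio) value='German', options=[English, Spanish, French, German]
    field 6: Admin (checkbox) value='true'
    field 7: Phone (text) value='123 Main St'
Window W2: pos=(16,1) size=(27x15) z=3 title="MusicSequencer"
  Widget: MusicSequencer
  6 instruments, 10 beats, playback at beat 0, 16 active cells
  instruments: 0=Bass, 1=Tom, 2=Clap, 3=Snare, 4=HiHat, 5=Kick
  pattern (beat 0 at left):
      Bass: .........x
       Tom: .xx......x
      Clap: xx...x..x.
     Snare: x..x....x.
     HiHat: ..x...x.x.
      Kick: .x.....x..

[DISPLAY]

          ┠─────────────────────────┨       
          ┃      ▼123456789         ┃       
          ┃  Bass·········█         ┃       
          ┃   Tom·██······█         ┃       
          ┃  Clap██···█··█·         ┃       
          ┃ Snare█··█····█·         ┃       
          ┃ HiHat··█···█·█·         ┃       
          ┃  Kick·█·····█··         ┃       
          ┃                         ┃       
          ┃                         ┃       
          ┃                         ┃       
          ┃                         ┃ ┏━━━━━
          ┗━━━━━━━━━━━━━━━━━━━━━━━━━┛ ┃ Data
           ┃  Phone:      [123 Main]┃ ┠─────
           ┃                        ┃ ┃Amoun
           ┃                        ┃ ┃─────
           ┗━━━━━━━━━━━━━━━━━━━━━━━━┛ ┃$214.
                                      ┃$1270
                                      ┃$3579
                                      ┃$4537
                                      ┃$1675
                                      ┃$929.
                                      ┃$450.
                                      ┃$3209


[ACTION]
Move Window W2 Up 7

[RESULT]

          ┃      ▼123456789         ┃       
          ┃  Bass·········█         ┃       
          ┃   Tom·██······█         ┃       
          ┃  Clap██···█··█·         ┃       
          ┃ Snare█··█····█·         ┃       
          ┃ HiHat··█···█·█·         ┃       
          ┃  Kick·█·····█··         ┃       
          ┃                         ┃       
          ┃                         ┃       
          ┃                         ┃       
          ┃                         ┃       
          ┗━━━━━━━━━━━━━━━━━━━━━━━━━┛ ┏━━━━━
           ┃  Admin:      [x]       ┃ ┃ Data
           ┃  Phone:      [123 Main]┃ ┠─────
           ┃                        ┃ ┃Amoun
           ┃                        ┃ ┃─────
           ┗━━━━━━━━━━━━━━━━━━━━━━━━┛ ┃$214.
                                      ┃$1270
                                      ┃$3579
                                      ┃$4537
                                      ┃$1675
                                      ┃$929.
                                      ┃$450.
                                      ┃$3209


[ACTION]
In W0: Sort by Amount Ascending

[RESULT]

          ┃      ▼123456789         ┃       
          ┃  Bass·········█         ┃       
          ┃   Tom·██······█         ┃       
          ┃  Clap██···█··█·         ┃       
          ┃ Snare█··█····█·         ┃       
          ┃ HiHat··█···█·█·         ┃       
          ┃  Kick·█·····█··         ┃       
          ┃                         ┃       
          ┃                         ┃       
          ┃                         ┃       
          ┃                         ┃       
          ┗━━━━━━━━━━━━━━━━━━━━━━━━━┛ ┏━━━━━
           ┃  Admin:      [x]       ┃ ┃ Data
           ┃  Phone:      [123 Main]┃ ┠─────
           ┃                        ┃ ┃Amoun
           ┃                        ┃ ┃─────
           ┗━━━━━━━━━━━━━━━━━━━━━━━━┛ ┃$214.
                                      ┃$450.
                                      ┃$929.
                                      ┃$1219
                                      ┃$1270
                                      ┃$1675
                                      ┃$1991
                                      ┃$3209


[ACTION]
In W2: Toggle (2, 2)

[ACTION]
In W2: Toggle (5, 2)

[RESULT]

          ┃      ▼123456789         ┃       
          ┃  Bass·········█         ┃       
          ┃   Tom·██······█         ┃       
          ┃  Clap███··█··█·         ┃       
          ┃ Snare█··█····█·         ┃       
          ┃ HiHat··█···█·█·         ┃       
          ┃  Kick·██····█··         ┃       
          ┃                         ┃       
          ┃                         ┃       
          ┃                         ┃       
          ┃                         ┃       
          ┗━━━━━━━━━━━━━━━━━━━━━━━━━┛ ┏━━━━━
           ┃  Admin:      [x]       ┃ ┃ Data
           ┃  Phone:      [123 Main]┃ ┠─────
           ┃                        ┃ ┃Amoun
           ┃                        ┃ ┃─────
           ┗━━━━━━━━━━━━━━━━━━━━━━━━┛ ┃$214.
                                      ┃$450.
                                      ┃$929.
                                      ┃$1219
                                      ┃$1270
                                      ┃$1675
                                      ┃$1991
                                      ┃$3209
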